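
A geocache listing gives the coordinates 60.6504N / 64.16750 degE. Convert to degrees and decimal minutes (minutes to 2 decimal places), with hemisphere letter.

φ: fractional part 0.650400 → 39.0240 minutes
λ: minutes = (64.167500 − 64) × 60 = 10.0500

60° 39.02′ N, 64° 10.05′ E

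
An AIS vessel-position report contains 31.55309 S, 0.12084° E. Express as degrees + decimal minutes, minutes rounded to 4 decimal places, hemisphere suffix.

31° 33.1854′ S, 0° 7.2504′ E

Latitude: fractional part 0.553090 → 33.185400 minutes
λ: fractional part 0.120840 → 7.250400 minutes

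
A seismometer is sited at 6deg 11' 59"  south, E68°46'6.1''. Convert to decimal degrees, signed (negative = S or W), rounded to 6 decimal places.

Lat: 11′ + 59″ = 11.98333′; 6 + 11.98333/60 = 6.1997222
S → negative
λ: 46′ + 6.1″ = 46.10167′; 68 + 46.10167/60 = 68.7683611
E ⇒ keep positive

-6.199722, 68.768361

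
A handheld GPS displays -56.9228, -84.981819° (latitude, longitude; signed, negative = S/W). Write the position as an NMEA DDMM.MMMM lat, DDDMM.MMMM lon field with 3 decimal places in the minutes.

Latitude is negative → S; |value| = 56.922800
φ: minutes = (56.922800 − 56) × 60 = 55.36800
Longitude is negative → W; |value| = 84.981819
Longitude: fractional part 0.981819 → 58.90914 minutes

5655.368,S / 08458.909,W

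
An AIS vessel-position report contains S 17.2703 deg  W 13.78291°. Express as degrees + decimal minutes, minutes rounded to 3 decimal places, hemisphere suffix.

Latitude: minutes = (17.270300 − 17) × 60 = 16.21800
Lon: fractional part 0.782910 → 46.97460 minutes

17° 16.218′ S, 13° 46.975′ W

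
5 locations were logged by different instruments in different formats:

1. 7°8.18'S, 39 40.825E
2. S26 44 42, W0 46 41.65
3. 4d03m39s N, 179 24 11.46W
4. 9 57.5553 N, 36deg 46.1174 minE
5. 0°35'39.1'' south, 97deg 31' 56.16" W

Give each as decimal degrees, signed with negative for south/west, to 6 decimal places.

Point 1:
  Latitude: 7 + 8.18/60 = 7.1363333
  hemisphere S, so the sign is −
  Lon: 39 + 40.825/60 = 39.6804167
  E ⇒ keep positive
Point 2:
  Latitude: 26 + 44/60 + 42/3600 = 26.7450000
  S → negative
  Longitude: 46′ + 41.65″ = 46.69417′; 0 + 46.69417/60 = 0.7782361
  hemisphere W, so the sign is −
Point 3:
  Latitude: 3′ + 39″ = 3.65000′; 4 + 3.65000/60 = 4.0608333
  N → positive
  Longitude: 24′ + 11.46″ = 24.19100′; 179 + 24.19100/60 = 179.4031833
  W ⇒ negate
Point 4:
  φ: 9 + 57.5553/60 = 9.9592550
  N ⇒ keep positive
  Lon: 36 + 46.1174/60 = 36.7686233
  E → positive
Point 5:
  Latitude: 0 + 35/60 + 39.1/3600 = 0.5941944
  hemisphere S, so the sign is −
  Lon: 97° + 31/60 + 56.16/3600 = 97 + 0.516667 + 0.015600 = 97.5322667
  W → negative

1. -7.136333, 39.680417
2. -26.745000, -0.778236
3. 4.060833, -179.403183
4. 9.959255, 36.768623
5. -0.594194, -97.532267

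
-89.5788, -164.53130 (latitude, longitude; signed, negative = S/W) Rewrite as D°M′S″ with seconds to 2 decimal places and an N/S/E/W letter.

89°34′43.68″ S, 164°31′52.68″ W

Latitude is negative → S; |value| = 89.578800
φ: whole degrees 89; 34.72800′ → 34′ and 43.6800″
Longitude is negative → W; |value| = 164.531300
Lon: 0.531300 × 60 = 31.87800′ → 31′, remainder × 60 = 52.6800″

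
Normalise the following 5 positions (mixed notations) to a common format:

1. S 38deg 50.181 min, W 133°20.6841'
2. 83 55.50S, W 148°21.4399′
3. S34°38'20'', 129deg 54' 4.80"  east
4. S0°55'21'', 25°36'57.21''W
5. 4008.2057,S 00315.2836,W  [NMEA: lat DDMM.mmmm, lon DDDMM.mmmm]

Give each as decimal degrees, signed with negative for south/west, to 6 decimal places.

1. -38.836350, -133.344735
2. -83.925000, -148.357332
3. -34.638889, 129.901333
4. -0.922500, -25.615892
5. -40.136762, -3.254727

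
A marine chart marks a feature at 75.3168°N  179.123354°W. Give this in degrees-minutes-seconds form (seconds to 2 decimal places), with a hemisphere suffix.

75°19′0.48″ N, 179°07′24.07″ W

Latitude: 0.316800° → 19.00800′; 0.00800 × 60 = 0.4800″
λ: 0.123354° → 7.40124′; 0.40124 × 60 = 24.0744″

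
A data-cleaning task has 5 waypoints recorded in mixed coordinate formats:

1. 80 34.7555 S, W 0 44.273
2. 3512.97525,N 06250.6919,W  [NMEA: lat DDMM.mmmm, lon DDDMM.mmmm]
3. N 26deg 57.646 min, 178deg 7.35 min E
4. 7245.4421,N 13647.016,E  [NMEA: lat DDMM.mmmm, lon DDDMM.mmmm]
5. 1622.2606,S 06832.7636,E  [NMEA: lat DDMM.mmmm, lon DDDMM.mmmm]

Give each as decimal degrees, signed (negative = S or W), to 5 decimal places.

1. -80.57926, -0.73788
2. 35.21625, -62.84487
3. 26.96077, 178.12250
4. 72.75737, 136.78360
5. -16.37101, 68.54606

Point 1:
  φ: 80 + 34.7555/60 = 80.579258
  S → negative
  λ: 44.273′ = 0.737883°; total 0.737883
  W ⇒ negate
Point 2:
  Latitude: split at 2 digits → 35° and 12.97525′; 35 + 12.97525/60 = 35.216254
  N → positive
  λ: degrees = first 3 digits = 62, minutes = 50.6919; 62 + 50.6919/60 = 62.844865
  hemisphere W, so the sign is −
Point 3:
  Lat: 26 + 57.646/60 = 26.960767
  N → positive
  Longitude: 178 + 7.35/60 = 178.122500
  E ⇒ keep positive
Point 4:
  Lat: split at 2 digits → 72° and 45.4421′; 72 + 45.4421/60 = 72.757368
  N ⇒ keep positive
  Longitude: degrees = first 3 digits = 136, minutes = 47.016; 136 + 47.016/60 = 136.783600
  E ⇒ keep positive
Point 5:
  Lat: degrees = first 2 digits = 16, minutes = 22.2606; 16 + 22.2606/60 = 16.371010
  S ⇒ negate
  λ: degrees = first 3 digits = 68, minutes = 32.7636; 68 + 32.7636/60 = 68.546060
  E ⇒ keep positive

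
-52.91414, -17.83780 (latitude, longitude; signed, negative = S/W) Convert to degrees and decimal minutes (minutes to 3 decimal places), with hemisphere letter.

Latitude is negative → S; |value| = 52.914140
Latitude: fractional part 0.914140 → 54.84840 minutes
Longitude is negative → W; |value| = 17.837800
λ: 17° + 0.837800 × 60 = 17° 50.26800′

52° 54.848′ S, 17° 50.268′ W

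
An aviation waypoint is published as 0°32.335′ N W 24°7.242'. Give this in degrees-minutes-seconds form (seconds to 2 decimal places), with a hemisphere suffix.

φ: fractional minutes 0.33500 × 60 = 20.1000″
Longitude: fractional minutes 0.24200 × 60 = 14.5200″

0°32′20.10″ N, 24°07′14.52″ W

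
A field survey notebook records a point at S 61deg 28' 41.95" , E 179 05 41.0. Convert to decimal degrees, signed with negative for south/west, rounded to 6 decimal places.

-61.478319, 179.094722

Latitude: 61° + 28/60 + 41.95/3600 = 61 + 0.466667 + 0.011653 = 61.4783194
S → negative
Longitude: 5′ + 41″ = 5.68333′; 179 + 5.68333/60 = 179.0947222
E → positive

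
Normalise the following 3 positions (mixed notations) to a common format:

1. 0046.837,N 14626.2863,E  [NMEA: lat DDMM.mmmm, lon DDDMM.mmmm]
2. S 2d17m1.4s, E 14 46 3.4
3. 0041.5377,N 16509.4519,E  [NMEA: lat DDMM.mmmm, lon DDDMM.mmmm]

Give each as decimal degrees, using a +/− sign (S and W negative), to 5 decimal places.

Point 1:
  φ: degrees = first 2 digits = 0, minutes = 46.837; 0 + 46.837/60 = 0.780617
  N ⇒ keep positive
  λ: degrees = first 3 digits = 146, minutes = 26.2863; 146 + 26.2863/60 = 146.438105
  E → positive
Point 2:
  Latitude: 17′ + 1.4″ = 17.02333′; 2 + 17.02333/60 = 2.283722
  hemisphere S, so the sign is −
  Longitude: 46′ + 3.4″ = 46.05667′; 14 + 46.05667/60 = 14.767611
  E → positive
Point 3:
  Lat: degrees = first 2 digits = 0, minutes = 41.5377; 0 + 41.5377/60 = 0.692295
  N ⇒ keep positive
  λ: degrees = first 3 digits = 165, minutes = 9.4519; 165 + 9.4519/60 = 165.157532
  E ⇒ keep positive

1. 0.78062, 146.43811
2. -2.28372, 14.76761
3. 0.69230, 165.15753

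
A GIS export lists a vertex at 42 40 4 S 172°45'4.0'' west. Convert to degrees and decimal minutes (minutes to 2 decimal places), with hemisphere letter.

42° 40.07′ S, 172° 45.07′ W

Lat: seconds/60 = 0.06667; minutes = 40 + 0.06667 = 40.0667
λ: seconds/60 = 0.06667; minutes = 45 + 0.06667 = 45.0667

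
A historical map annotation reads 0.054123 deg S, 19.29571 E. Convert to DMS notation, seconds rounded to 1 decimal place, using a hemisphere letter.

Latitude: 0.054123° → 3.24738′; 0.24738 × 60 = 14.843″
Lon: 0.295710° → 17.74260′; 0.74260 × 60 = 44.556″

0°03′14.8″ S, 19°17′44.6″ E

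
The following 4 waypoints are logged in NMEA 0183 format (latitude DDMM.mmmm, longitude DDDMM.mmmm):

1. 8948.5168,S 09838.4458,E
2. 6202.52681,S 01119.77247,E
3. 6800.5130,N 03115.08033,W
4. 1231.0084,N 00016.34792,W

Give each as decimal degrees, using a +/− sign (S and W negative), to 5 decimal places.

Point 1:
  φ: degrees = first 2 digits = 89, minutes = 48.5168; 89 + 48.5168/60 = 89.808613
  S → negative
  λ: degrees = first 3 digits = 98, minutes = 38.4458; 98 + 38.4458/60 = 98.640763
  E → positive
Point 2:
  Latitude: degrees = first 2 digits = 62, minutes = 2.52681; 62 + 2.52681/60 = 62.042114
  hemisphere S, so the sign is −
  λ: split at 3 digits → 011° and 19.77247′; 11 + 19.77247/60 = 11.329541
  E ⇒ keep positive
Point 3:
  Lat: degrees = first 2 digits = 68, minutes = 0.513; 68 + 0.513/60 = 68.008550
  N → positive
  Longitude: split at 3 digits → 031° and 15.08033′; 31 + 15.08033/60 = 31.251339
  hemisphere W, so the sign is −
Point 4:
  Latitude: split at 2 digits → 12° and 31.0084′; 12 + 31.0084/60 = 12.516807
  N → positive
  Lon: degrees = first 3 digits = 0, minutes = 16.34792; 0 + 16.34792/60 = 0.272465
  W → negative

1. -89.80861, 98.64076
2. -62.04211, 11.32954
3. 68.00855, -31.25134
4. 12.51681, -0.27247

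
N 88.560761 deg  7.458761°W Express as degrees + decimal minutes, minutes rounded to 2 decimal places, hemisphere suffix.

Latitude: minutes = (88.560761 − 88) × 60 = 33.6457
Lon: fractional part 0.458761 → 27.5257 minutes

88° 33.65′ N, 7° 27.53′ W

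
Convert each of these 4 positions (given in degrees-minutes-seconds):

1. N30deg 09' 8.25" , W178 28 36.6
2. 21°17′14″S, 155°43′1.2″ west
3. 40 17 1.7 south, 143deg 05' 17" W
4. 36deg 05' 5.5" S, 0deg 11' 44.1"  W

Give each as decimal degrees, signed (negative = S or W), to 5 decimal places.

1. 30.15229, -178.47683
2. -21.28722, -155.71700
3. -40.28381, -143.08806
4. -36.08486, -0.19558

Point 1:
  φ: 30 + 9/60 + 8.25/3600 = 30.152292
  N ⇒ keep positive
  Lon: 178 + 28/60 + 36.6/3600 = 178.476833
  hemisphere W, so the sign is −
Point 2:
  φ: 21 + 17/60 + 14/3600 = 21.287222
  S → negative
  λ: 155 + 43/60 + 1.2/3600 = 155.717000
  W → negative
Point 3:
  φ: 17′ + 1.7″ = 17.02833′; 40 + 17.02833/60 = 40.283806
  hemisphere S, so the sign is −
  Lon: 5′ + 17″ = 5.28333′; 143 + 5.28333/60 = 143.088056
  hemisphere W, so the sign is −
Point 4:
  Latitude: 36 + 5/60 + 5.5/3600 = 36.084861
  hemisphere S, so the sign is −
  λ: 0 + 11/60 + 44.1/3600 = 0.195583
  hemisphere W, so the sign is −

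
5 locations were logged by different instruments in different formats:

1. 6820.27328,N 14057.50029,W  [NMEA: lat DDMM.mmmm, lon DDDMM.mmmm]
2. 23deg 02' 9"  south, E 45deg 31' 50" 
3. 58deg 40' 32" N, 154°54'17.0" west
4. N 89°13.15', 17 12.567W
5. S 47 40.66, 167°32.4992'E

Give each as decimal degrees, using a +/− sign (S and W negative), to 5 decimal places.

1. 68.33789, -140.95834
2. -23.03583, 45.53056
3. 58.67556, -154.90472
4. 89.21917, -17.20945
5. -47.67767, 167.54165

Point 1:
  Latitude: split at 2 digits → 68° and 20.27328′; 68 + 20.27328/60 = 68.337888
  N → positive
  Longitude: degrees = first 3 digits = 140, minutes = 57.50029; 140 + 57.50029/60 = 140.958338
  W → negative
Point 2:
  Lat: 23° + 2/60 + 9/3600 = 23 + 0.033333 + 0.002500 = 23.035833
  hemisphere S, so the sign is −
  Lon: 45 + 31/60 + 50/3600 = 45.530556
  E → positive
Point 3:
  φ: 58 + 40/60 + 32/3600 = 58.675556
  N ⇒ keep positive
  Longitude: 54′ + 17″ = 54.28333′; 154 + 54.28333/60 = 154.904722
  W ⇒ negate
Point 4:
  Lat: 89 + 13.15/60 = 89.219167
  N ⇒ keep positive
  λ: 12.567′ = 0.209450°; total 17.209450
  W ⇒ negate
Point 5:
  Lat: 47 + 40.66/60 = 47.677667
  hemisphere S, so the sign is −
  Longitude: 32.4992′ = 0.541653°; total 167.541653
  E → positive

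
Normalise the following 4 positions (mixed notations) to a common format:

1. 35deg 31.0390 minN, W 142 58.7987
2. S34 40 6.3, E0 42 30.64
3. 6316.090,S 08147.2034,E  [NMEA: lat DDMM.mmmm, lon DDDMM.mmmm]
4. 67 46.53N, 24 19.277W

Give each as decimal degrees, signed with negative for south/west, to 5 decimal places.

1. 35.51732, -142.97998
2. -34.66842, 0.70851
3. -63.26817, 81.78672
4. 67.77550, -24.32128

Point 1:
  φ: 31.039′ = 0.517317°; total 35.517317
  N ⇒ keep positive
  Longitude: 58.7987′ = 0.979978°; total 142.979978
  hemisphere W, so the sign is −
Point 2:
  φ: 40′ + 6.3″ = 40.10500′; 34 + 40.10500/60 = 34.668417
  S → negative
  λ: 0 + 42/60 + 30.64/3600 = 0.708511
  E ⇒ keep positive
Point 3:
  φ: split at 2 digits → 63° and 16.09′; 63 + 16.09/60 = 63.268167
  S ⇒ negate
  λ: split at 3 digits → 081° and 47.2034′; 81 + 47.2034/60 = 81.786723
  E ⇒ keep positive
Point 4:
  Latitude: 46.53′ = 0.775500°; total 67.775500
  N → positive
  Longitude: 19.277′ = 0.321283°; total 24.321283
  W ⇒ negate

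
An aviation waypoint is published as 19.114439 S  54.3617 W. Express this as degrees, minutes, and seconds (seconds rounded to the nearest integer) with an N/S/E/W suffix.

19°06′52″ S, 54°21′42″ W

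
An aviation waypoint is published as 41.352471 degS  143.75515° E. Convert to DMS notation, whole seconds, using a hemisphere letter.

41°21′9″ S, 143°45′19″ E

φ: 0.352471 × 60 = 21.14826′ → 21′, remainder × 60 = 8.90″
λ: whole degrees 143; 45.30900′ → 45′ and 18.54″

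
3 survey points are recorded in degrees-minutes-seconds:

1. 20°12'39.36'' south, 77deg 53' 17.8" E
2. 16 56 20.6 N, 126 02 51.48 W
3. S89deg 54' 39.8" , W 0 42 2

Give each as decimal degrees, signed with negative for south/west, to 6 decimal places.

Point 1:
  Lat: 20° + 12/60 + 39.36/3600 = 20 + 0.200000 + 0.010933 = 20.2109333
  S ⇒ negate
  Longitude: 77° + 53/60 + 17.8/3600 = 77 + 0.883333 + 0.004944 = 77.8882778
  E → positive
Point 2:
  Latitude: 16° + 56/60 + 20.6/3600 = 16 + 0.933333 + 0.005722 = 16.9390556
  N ⇒ keep positive
  Longitude: 126° + 2/60 + 51.48/3600 = 126 + 0.033333 + 0.014300 = 126.0476333
  W ⇒ negate
Point 3:
  Lat: 54′ + 39.8″ = 54.66333′; 89 + 54.66333/60 = 89.9110556
  hemisphere S, so the sign is −
  λ: 0 + 42/60 + 2/3600 = 0.7005556
  W → negative

1. -20.210933, 77.888278
2. 16.939056, -126.047633
3. -89.911056, -0.700556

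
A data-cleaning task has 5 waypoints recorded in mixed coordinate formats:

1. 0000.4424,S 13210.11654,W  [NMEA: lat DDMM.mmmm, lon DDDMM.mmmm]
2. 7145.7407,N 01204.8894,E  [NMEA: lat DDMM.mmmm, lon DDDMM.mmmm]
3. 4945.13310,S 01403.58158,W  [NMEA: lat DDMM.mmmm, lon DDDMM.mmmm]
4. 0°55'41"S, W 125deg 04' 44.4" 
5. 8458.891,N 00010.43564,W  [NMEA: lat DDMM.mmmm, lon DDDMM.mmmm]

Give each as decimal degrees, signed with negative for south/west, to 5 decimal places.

1. -0.00737, -132.16861
2. 71.76235, 12.08149
3. -49.75222, -14.05969
4. -0.92806, -125.07900
5. 84.98152, -0.17393

Point 1:
  φ: split at 2 digits → 00° and 0.4424′; 0 + 0.4424/60 = 0.007373
  S → negative
  λ: split at 3 digits → 132° and 10.11654′; 132 + 10.11654/60 = 132.168609
  W ⇒ negate
Point 2:
  φ: degrees = first 2 digits = 71, minutes = 45.7407; 71 + 45.7407/60 = 71.762345
  N → positive
  Lon: degrees = first 3 digits = 12, minutes = 4.8894; 12 + 4.8894/60 = 12.081490
  E → positive
Point 3:
  φ: split at 2 digits → 49° and 45.1331′; 49 + 45.1331/60 = 49.752218
  hemisphere S, so the sign is −
  Lon: split at 3 digits → 014° and 3.58158′; 14 + 3.58158/60 = 14.059693
  W → negative
Point 4:
  Latitude: 55′ + 41″ = 55.68333′; 0 + 55.68333/60 = 0.928056
  S → negative
  λ: 125° + 4/60 + 44.4/3600 = 125 + 0.066667 + 0.012333 = 125.079000
  W → negative
Point 5:
  φ: degrees = first 2 digits = 84, minutes = 58.891; 84 + 58.891/60 = 84.981517
  N → positive
  Lon: split at 3 digits → 000° and 10.43564′; 0 + 10.43564/60 = 0.173927
  W → negative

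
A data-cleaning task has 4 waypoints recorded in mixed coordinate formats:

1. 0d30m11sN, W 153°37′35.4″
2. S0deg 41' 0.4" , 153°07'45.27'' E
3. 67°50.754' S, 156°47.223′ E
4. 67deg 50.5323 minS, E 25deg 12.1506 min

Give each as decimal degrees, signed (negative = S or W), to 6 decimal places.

Point 1:
  Lat: 0° + 30/60 + 11/3600 = 0 + 0.500000 + 0.003056 = 0.5030556
  N → positive
  Lon: 37′ + 35.4″ = 37.59000′; 153 + 37.59000/60 = 153.6265000
  hemisphere W, so the sign is −
Point 2:
  φ: 41′ + 0.4″ = 41.00667′; 0 + 41.00667/60 = 0.6834444
  hemisphere S, so the sign is −
  Lon: 7′ + 45.27″ = 7.75450′; 153 + 7.75450/60 = 153.1292417
  E ⇒ keep positive
Point 3:
  φ: 67 + 50.754/60 = 67.8459000
  S → negative
  Longitude: 47.223′ = 0.787050°; total 156.7870500
  E → positive
Point 4:
  φ: 67 + 50.5323/60 = 67.8422050
  S → negative
  Lon: 25 + 12.1506/60 = 25.2025100
  E → positive

1. 0.503056, -153.626500
2. -0.683444, 153.129242
3. -67.845900, 156.787050
4. -67.842205, 25.202510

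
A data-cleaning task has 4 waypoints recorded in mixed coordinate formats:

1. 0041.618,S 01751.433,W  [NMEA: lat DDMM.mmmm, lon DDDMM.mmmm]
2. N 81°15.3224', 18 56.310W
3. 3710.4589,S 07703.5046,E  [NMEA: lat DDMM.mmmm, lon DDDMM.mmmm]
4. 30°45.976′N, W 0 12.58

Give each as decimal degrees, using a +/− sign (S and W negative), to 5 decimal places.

1. -0.69363, -17.85722
2. 81.25537, -18.93850
3. -37.17432, 77.05841
4. 30.76627, -0.20967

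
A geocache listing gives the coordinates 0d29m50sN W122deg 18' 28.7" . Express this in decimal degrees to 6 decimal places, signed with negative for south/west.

Latitude: 0 + 29/60 + 50/3600 = 0.4972222
N → positive
λ: 122° + 18/60 + 28.7/3600 = 122 + 0.300000 + 0.007972 = 122.3079722
W ⇒ negate

0.497222, -122.307972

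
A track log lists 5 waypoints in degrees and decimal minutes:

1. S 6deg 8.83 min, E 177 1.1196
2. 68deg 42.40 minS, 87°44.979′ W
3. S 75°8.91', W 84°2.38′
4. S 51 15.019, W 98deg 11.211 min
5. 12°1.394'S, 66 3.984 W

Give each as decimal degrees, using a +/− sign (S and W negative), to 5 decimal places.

1. -6.14717, 177.01866
2. -68.70667, -87.74965
3. -75.14850, -84.03967
4. -51.25032, -98.18685
5. -12.02323, -66.06640

Point 1:
  Lat: 8.83′ = 0.147167°; total 6.147167
  S ⇒ negate
  λ: 1.1196′ = 0.018660°; total 177.018660
  E ⇒ keep positive
Point 2:
  φ: 42.4′ = 0.706667°; total 68.706667
  S ⇒ negate
  λ: 87 + 44.979/60 = 87.749650
  hemisphere W, so the sign is −
Point 3:
  Lat: 8.91′ = 0.148500°; total 75.148500
  S ⇒ negate
  λ: 84 + 2.38/60 = 84.039667
  hemisphere W, so the sign is −
Point 4:
  Lat: 15.019′ = 0.250317°; total 51.250317
  hemisphere S, so the sign is −
  Lon: 11.211′ = 0.186850°; total 98.186850
  hemisphere W, so the sign is −
Point 5:
  φ: 1.394′ = 0.023233°; total 12.023233
  S → negative
  Longitude: 66 + 3.984/60 = 66.066400
  W ⇒ negate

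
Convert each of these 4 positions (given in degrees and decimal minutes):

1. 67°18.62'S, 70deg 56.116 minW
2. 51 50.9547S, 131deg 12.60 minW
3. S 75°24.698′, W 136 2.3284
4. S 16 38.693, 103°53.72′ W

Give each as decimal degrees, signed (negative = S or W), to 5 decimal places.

Point 1:
  φ: 18.62′ = 0.310333°; total 67.310333
  S ⇒ negate
  λ: 70 + 56.116/60 = 70.935267
  W → negative
Point 2:
  Lat: 51 + 50.9547/60 = 51.849245
  S → negative
  Lon: 12.6′ = 0.210000°; total 131.210000
  W ⇒ negate
Point 3:
  φ: 75 + 24.698/60 = 75.411633
  hemisphere S, so the sign is −
  Longitude: 2.3284′ = 0.038807°; total 136.038807
  hemisphere W, so the sign is −
Point 4:
  φ: 38.693′ = 0.644883°; total 16.644883
  S → negative
  Lon: 53.72′ = 0.895333°; total 103.895333
  W ⇒ negate

1. -67.31033, -70.93527
2. -51.84925, -131.21000
3. -75.41163, -136.03881
4. -16.64488, -103.89533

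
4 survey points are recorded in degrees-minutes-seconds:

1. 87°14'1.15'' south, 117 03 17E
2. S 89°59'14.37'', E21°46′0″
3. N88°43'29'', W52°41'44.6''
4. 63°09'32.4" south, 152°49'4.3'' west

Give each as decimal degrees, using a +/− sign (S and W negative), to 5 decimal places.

1. -87.23365, 117.05472
2. -89.98733, 21.76667
3. 88.72472, -52.69572
4. -63.15900, -152.81786

Point 1:
  Latitude: 14′ + 1.15″ = 14.01917′; 87 + 14.01917/60 = 87.233653
  hemisphere S, so the sign is −
  Longitude: 3′ + 17″ = 3.28333′; 117 + 3.28333/60 = 117.054722
  E ⇒ keep positive
Point 2:
  φ: 89° + 59/60 + 14.37/3600 = 89 + 0.983333 + 0.003992 = 89.987325
  hemisphere S, so the sign is −
  Longitude: 21 + 46/60 + 0/3600 = 21.766667
  E → positive
Point 3:
  Latitude: 88 + 43/60 + 29/3600 = 88.724722
  N ⇒ keep positive
  Lon: 52° + 41/60 + 44.6/3600 = 52 + 0.683333 + 0.012389 = 52.695722
  hemisphere W, so the sign is −
Point 4:
  Latitude: 63° + 9/60 + 32.4/3600 = 63 + 0.150000 + 0.009000 = 63.159000
  S ⇒ negate
  Longitude: 49′ + 4.3″ = 49.07167′; 152 + 49.07167/60 = 152.817861
  W → negative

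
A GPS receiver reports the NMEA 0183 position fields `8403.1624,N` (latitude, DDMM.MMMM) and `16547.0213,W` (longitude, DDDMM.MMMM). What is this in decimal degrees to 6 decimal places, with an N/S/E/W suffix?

84.052707° N, 165.783688° W

Lat: split at 2 digits → 84° and 3.1624′; 84 + 3.1624/60 = 84.0527067
Longitude: degrees = first 3 digits = 165, minutes = 47.0213; 165 + 47.0213/60 = 165.7836883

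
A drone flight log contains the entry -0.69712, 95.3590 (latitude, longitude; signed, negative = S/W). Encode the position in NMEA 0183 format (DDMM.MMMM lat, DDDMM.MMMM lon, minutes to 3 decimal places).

0041.827,S / 09521.540,E

Latitude is negative → S; |value| = 0.697120
φ: minutes = (0.697120 − 0) × 60 = 41.82720
Longitude: minutes = (95.359000 − 95) × 60 = 21.54000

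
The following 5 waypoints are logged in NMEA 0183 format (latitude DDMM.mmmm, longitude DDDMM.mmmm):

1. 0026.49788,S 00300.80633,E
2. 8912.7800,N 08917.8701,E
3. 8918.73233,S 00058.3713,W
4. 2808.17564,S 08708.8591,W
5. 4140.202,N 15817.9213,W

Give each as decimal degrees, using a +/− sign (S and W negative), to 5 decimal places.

1. -0.44163, 3.01344
2. 89.21300, 89.29784
3. -89.31221, -0.97286
4. -28.13626, -87.14765
5. 41.67003, -158.29869

Point 1:
  φ: split at 2 digits → 00° and 26.49788′; 0 + 26.49788/60 = 0.441631
  S → negative
  Lon: split at 3 digits → 003° and 0.80633′; 3 + 0.80633/60 = 3.013439
  E ⇒ keep positive
Point 2:
  φ: split at 2 digits → 89° and 12.78′; 89 + 12.78/60 = 89.213000
  N ⇒ keep positive
  Longitude: degrees = first 3 digits = 89, minutes = 17.8701; 89 + 17.8701/60 = 89.297835
  E → positive
Point 3:
  Lat: split at 2 digits → 89° and 18.73233′; 89 + 18.73233/60 = 89.312206
  hemisphere S, so the sign is −
  λ: degrees = first 3 digits = 0, minutes = 58.3713; 0 + 58.3713/60 = 0.972855
  hemisphere W, so the sign is −
Point 4:
  Lat: split at 2 digits → 28° and 8.17564′; 28 + 8.17564/60 = 28.136261
  hemisphere S, so the sign is −
  Longitude: degrees = first 3 digits = 87, minutes = 8.8591; 87 + 8.8591/60 = 87.147652
  hemisphere W, so the sign is −
Point 5:
  Lat: split at 2 digits → 41° and 40.202′; 41 + 40.202/60 = 41.670033
  N ⇒ keep positive
  λ: degrees = first 3 digits = 158, minutes = 17.9213; 158 + 17.9213/60 = 158.298688
  hemisphere W, so the sign is −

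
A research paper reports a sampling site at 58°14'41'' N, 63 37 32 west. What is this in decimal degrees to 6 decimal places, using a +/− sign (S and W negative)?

58.244722, -63.625556

Latitude: 58° + 14/60 + 41/3600 = 58 + 0.233333 + 0.011389 = 58.2447222
N ⇒ keep positive
Longitude: 63 + 37/60 + 32/3600 = 63.6255556
W → negative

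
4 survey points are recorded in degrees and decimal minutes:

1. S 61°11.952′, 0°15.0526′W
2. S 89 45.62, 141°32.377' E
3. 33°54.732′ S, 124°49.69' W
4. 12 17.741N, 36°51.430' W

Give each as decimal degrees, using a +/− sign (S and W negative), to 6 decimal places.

1. -61.199200, -0.250877
2. -89.760333, 141.539617
3. -33.912200, -124.828167
4. 12.295683, -36.857167

Point 1:
  Latitude: 11.952′ = 0.199200°; total 61.1992000
  hemisphere S, so the sign is −
  Longitude: 15.0526′ = 0.250877°; total 0.2508767
  hemisphere W, so the sign is −
Point 2:
  Lat: 45.62′ = 0.760333°; total 89.7603333
  S → negative
  λ: 32.377′ = 0.539617°; total 141.5396167
  E ⇒ keep positive
Point 3:
  Latitude: 33 + 54.732/60 = 33.9122000
  hemisphere S, so the sign is −
  λ: 49.69′ = 0.828167°; total 124.8281667
  W → negative
Point 4:
  Lat: 17.741′ = 0.295683°; total 12.2956833
  N ⇒ keep positive
  λ: 51.43′ = 0.857167°; total 36.8571667
  W ⇒ negate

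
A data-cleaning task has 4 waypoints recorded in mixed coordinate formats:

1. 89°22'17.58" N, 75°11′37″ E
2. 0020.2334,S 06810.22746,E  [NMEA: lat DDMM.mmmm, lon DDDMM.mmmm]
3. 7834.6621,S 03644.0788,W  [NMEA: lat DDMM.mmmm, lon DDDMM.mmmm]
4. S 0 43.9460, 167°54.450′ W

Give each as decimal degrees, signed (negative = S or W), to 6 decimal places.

Point 1:
  Lat: 89 + 22/60 + 17.58/3600 = 89.3715500
  N → positive
  Lon: 75° + 11/60 + 37/3600 = 75 + 0.183333 + 0.010278 = 75.1936111
  E → positive
Point 2:
  φ: degrees = first 2 digits = 0, minutes = 20.2334; 0 + 20.2334/60 = 0.3372233
  S ⇒ negate
  λ: degrees = first 3 digits = 68, minutes = 10.22746; 68 + 10.22746/60 = 68.1704577
  E ⇒ keep positive
Point 3:
  Latitude: degrees = first 2 digits = 78, minutes = 34.6621; 78 + 34.6621/60 = 78.5777017
  S → negative
  λ: degrees = first 3 digits = 36, minutes = 44.0788; 36 + 44.0788/60 = 36.7346467
  hemisphere W, so the sign is −
Point 4:
  Lat: 43.946′ = 0.732433°; total 0.7324333
  S ⇒ negate
  λ: 54.45′ = 0.907500°; total 167.9075000
  W ⇒ negate

1. 89.371550, 75.193611
2. -0.337223, 68.170458
3. -78.577702, -36.734647
4. -0.732433, -167.907500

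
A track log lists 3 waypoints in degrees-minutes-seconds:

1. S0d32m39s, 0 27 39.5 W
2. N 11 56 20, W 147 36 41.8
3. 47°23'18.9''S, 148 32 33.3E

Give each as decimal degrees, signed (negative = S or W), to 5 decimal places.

1. -0.54417, -0.46097
2. 11.93889, -147.61161
3. -47.38858, 148.54258

Point 1:
  Latitude: 0° + 32/60 + 39/3600 = 0 + 0.533333 + 0.010833 = 0.544167
  hemisphere S, so the sign is −
  Longitude: 0 + 27/60 + 39.5/3600 = 0.460972
  W → negative
Point 2:
  Lat: 56′ + 20″ = 56.33333′; 11 + 56.33333/60 = 11.938889
  N ⇒ keep positive
  λ: 36′ + 41.8″ = 36.69667′; 147 + 36.69667/60 = 147.611611
  W → negative
Point 3:
  Lat: 47° + 23/60 + 18.9/3600 = 47 + 0.383333 + 0.005250 = 47.388583
  S → negative
  Longitude: 148° + 32/60 + 33.3/3600 = 148 + 0.533333 + 0.009250 = 148.542583
  E → positive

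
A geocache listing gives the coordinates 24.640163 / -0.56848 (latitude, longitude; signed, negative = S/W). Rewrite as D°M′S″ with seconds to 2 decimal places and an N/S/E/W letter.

24°38′24.59″ N, 0°34′6.53″ W

Lat: 0.640163 × 60 = 38.40978′ → 38′, remainder × 60 = 24.5868″
Longitude is negative → W; |value| = 0.568480
Longitude: 0.568480° → 34.10880′; 0.10880 × 60 = 6.5280″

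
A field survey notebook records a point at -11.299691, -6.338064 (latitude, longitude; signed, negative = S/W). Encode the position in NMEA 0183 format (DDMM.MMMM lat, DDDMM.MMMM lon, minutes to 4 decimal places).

Latitude is negative → S; |value| = 11.299691
Lat: fractional part 0.299691 → 17.981460 minutes
Longitude is negative → W; |value| = 6.338064
λ: minutes = (6.338064 − 6) × 60 = 20.283840

1117.9815,S / 00620.2838,W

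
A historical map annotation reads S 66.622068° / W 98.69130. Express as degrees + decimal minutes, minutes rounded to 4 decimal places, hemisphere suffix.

φ: 66° + 0.622068 × 60 = 66° 37.324080′
Lon: fractional part 0.691300 → 41.478000 minutes

66° 37.3241′ S, 98° 41.4780′ W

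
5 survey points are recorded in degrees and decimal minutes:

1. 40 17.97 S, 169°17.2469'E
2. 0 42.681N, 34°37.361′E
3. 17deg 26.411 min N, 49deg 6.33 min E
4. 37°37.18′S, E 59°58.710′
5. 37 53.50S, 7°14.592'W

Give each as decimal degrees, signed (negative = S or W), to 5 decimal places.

Point 1:
  Lat: 17.97′ = 0.299500°; total 40.299500
  S ⇒ negate
  Lon: 17.2469′ = 0.287448°; total 169.287448
  E → positive
Point 2:
  φ: 42.681′ = 0.711350°; total 0.711350
  N → positive
  λ: 37.361′ = 0.622683°; total 34.622683
  E ⇒ keep positive
Point 3:
  Latitude: 26.411′ = 0.440183°; total 17.440183
  N ⇒ keep positive
  λ: 49 + 6.33/60 = 49.105500
  E ⇒ keep positive
Point 4:
  Latitude: 37.18′ = 0.619667°; total 37.619667
  hemisphere S, so the sign is −
  Lon: 59 + 58.71/60 = 59.978500
  E ⇒ keep positive
Point 5:
  φ: 37 + 53.5/60 = 37.891667
  hemisphere S, so the sign is −
  Longitude: 7 + 14.592/60 = 7.243200
  W ⇒ negate

1. -40.29950, 169.28745
2. 0.71135, 34.62268
3. 17.44018, 49.10550
4. -37.61967, 59.97850
5. -37.89167, -7.24320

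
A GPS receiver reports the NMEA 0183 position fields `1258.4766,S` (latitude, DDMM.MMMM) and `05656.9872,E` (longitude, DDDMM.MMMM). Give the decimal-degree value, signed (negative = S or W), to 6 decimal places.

φ: split at 2 digits → 12° and 58.4766′; 12 + 58.4766/60 = 12.9746100
S → negative
λ: degrees = first 3 digits = 56, minutes = 56.9872; 56 + 56.9872/60 = 56.9497867
E ⇒ keep positive

-12.974610, 56.949787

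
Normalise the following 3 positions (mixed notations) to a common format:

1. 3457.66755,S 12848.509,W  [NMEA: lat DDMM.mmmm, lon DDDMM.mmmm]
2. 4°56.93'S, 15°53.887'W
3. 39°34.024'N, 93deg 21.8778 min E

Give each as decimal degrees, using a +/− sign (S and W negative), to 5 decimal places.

1. -34.96113, -128.80848
2. -4.94883, -15.89812
3. 39.56707, 93.36463

Point 1:
  Lat: split at 2 digits → 34° and 57.66755′; 34 + 57.66755/60 = 34.961126
  hemisphere S, so the sign is −
  Lon: split at 3 digits → 128° and 48.509′; 128 + 48.509/60 = 128.808483
  W ⇒ negate
Point 2:
  φ: 4 + 56.93/60 = 4.948833
  S → negative
  Lon: 53.887′ = 0.898117°; total 15.898117
  hemisphere W, so the sign is −
Point 3:
  φ: 39 + 34.024/60 = 39.567067
  N → positive
  Lon: 21.8778′ = 0.364630°; total 93.364630
  E ⇒ keep positive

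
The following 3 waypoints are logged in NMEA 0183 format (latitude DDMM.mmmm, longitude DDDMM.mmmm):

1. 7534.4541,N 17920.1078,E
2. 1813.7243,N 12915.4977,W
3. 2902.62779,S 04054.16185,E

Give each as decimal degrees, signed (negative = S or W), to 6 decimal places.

Point 1:
  φ: split at 2 digits → 75° and 34.4541′; 75 + 34.4541/60 = 75.5742350
  N → positive
  λ: split at 3 digits → 179° and 20.1078′; 179 + 20.1078/60 = 179.3351300
  E ⇒ keep positive
Point 2:
  φ: split at 2 digits → 18° and 13.7243′; 18 + 13.7243/60 = 18.2287383
  N ⇒ keep positive
  Longitude: split at 3 digits → 129° and 15.4977′; 129 + 15.4977/60 = 129.2582950
  W ⇒ negate
Point 3:
  φ: split at 2 digits → 29° and 2.62779′; 29 + 2.62779/60 = 29.0437965
  hemisphere S, so the sign is −
  Longitude: split at 3 digits → 040° and 54.16185′; 40 + 54.16185/60 = 40.9026975
  E ⇒ keep positive

1. 75.574235, 179.335130
2. 18.228738, -129.258295
3. -29.043797, 40.902698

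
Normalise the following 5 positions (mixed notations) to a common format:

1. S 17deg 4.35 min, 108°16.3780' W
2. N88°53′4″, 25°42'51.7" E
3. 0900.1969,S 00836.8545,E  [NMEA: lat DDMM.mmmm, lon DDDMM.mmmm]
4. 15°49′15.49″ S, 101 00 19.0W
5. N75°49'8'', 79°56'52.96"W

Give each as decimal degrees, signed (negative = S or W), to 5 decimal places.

1. -17.07250, -108.27297
2. 88.88444, 25.71436
3. -9.00328, 8.61424
4. -15.82097, -101.00528
5. 75.81889, -79.94804

Point 1:
  φ: 4.35′ = 0.072500°; total 17.072500
  hemisphere S, so the sign is −
  λ: 16.378′ = 0.272967°; total 108.272967
  W → negative
Point 2:
  φ: 88° + 53/60 + 4/3600 = 88 + 0.883333 + 0.001111 = 88.884444
  N → positive
  Longitude: 25° + 42/60 + 51.7/3600 = 25 + 0.700000 + 0.014361 = 25.714361
  E → positive
Point 3:
  Lat: degrees = first 2 digits = 9, minutes = 0.1969; 9 + 0.1969/60 = 9.003282
  S ⇒ negate
  Longitude: split at 3 digits → 008° and 36.8545′; 8 + 36.8545/60 = 8.614242
  E ⇒ keep positive
Point 4:
  Lat: 49′ + 15.49″ = 49.25817′; 15 + 49.25817/60 = 15.820969
  S ⇒ negate
  Lon: 101 + 0/60 + 19/3600 = 101.005278
  hemisphere W, so the sign is −
Point 5:
  φ: 75 + 49/60 + 8/3600 = 75.818889
  N ⇒ keep positive
  λ: 79 + 56/60 + 52.96/3600 = 79.948044
  hemisphere W, so the sign is −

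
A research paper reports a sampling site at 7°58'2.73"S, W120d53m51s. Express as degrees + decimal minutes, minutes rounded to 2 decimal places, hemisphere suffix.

7° 58.05′ S, 120° 53.85′ W

Lat: 58 + 2.73/60 = 58.0455′
Lon: 53 + 51/60 = 53.8500′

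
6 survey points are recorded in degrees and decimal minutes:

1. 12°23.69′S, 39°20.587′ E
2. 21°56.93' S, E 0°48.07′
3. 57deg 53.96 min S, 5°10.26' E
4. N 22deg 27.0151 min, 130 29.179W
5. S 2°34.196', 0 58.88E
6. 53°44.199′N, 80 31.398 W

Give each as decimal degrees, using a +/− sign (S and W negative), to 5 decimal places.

1. -12.39483, 39.34312
2. -21.94883, 0.80117
3. -57.89933, 5.17100
4. 22.45025, -130.48632
5. -2.56993, 0.98133
6. 53.73665, -80.52330

Point 1:
  Lat: 23.69′ = 0.394833°; total 12.394833
  hemisphere S, so the sign is −
  λ: 20.587′ = 0.343117°; total 39.343117
  E ⇒ keep positive
Point 2:
  φ: 21 + 56.93/60 = 21.948833
  S ⇒ negate
  Lon: 0 + 48.07/60 = 0.801167
  E → positive
Point 3:
  Latitude: 57 + 53.96/60 = 57.899333
  hemisphere S, so the sign is −
  Lon: 5 + 10.26/60 = 5.171000
  E ⇒ keep positive
Point 4:
  Lat: 22 + 27.0151/60 = 22.450252
  N → positive
  λ: 29.179′ = 0.486317°; total 130.486317
  hemisphere W, so the sign is −
Point 5:
  Latitude: 34.196′ = 0.569933°; total 2.569933
  S → negative
  Longitude: 58.88′ = 0.981333°; total 0.981333
  E ⇒ keep positive
Point 6:
  Lat: 53 + 44.199/60 = 53.736650
  N ⇒ keep positive
  λ: 31.398′ = 0.523300°; total 80.523300
  hemisphere W, so the sign is −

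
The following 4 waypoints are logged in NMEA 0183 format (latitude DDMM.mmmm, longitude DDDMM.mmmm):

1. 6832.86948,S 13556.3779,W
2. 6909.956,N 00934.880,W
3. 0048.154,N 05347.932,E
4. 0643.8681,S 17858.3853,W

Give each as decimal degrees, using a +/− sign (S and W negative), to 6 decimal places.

Point 1:
  Lat: degrees = first 2 digits = 68, minutes = 32.86948; 68 + 32.86948/60 = 68.5478247
  S → negative
  Longitude: split at 3 digits → 135° and 56.3779′; 135 + 56.3779/60 = 135.9396317
  W ⇒ negate
Point 2:
  φ: split at 2 digits → 69° and 9.956′; 69 + 9.956/60 = 69.1659333
  N → positive
  Longitude: degrees = first 3 digits = 9, minutes = 34.88; 9 + 34.88/60 = 9.5813333
  W → negative
Point 3:
  Latitude: degrees = first 2 digits = 0, minutes = 48.154; 0 + 48.154/60 = 0.8025667
  N ⇒ keep positive
  Longitude: degrees = first 3 digits = 53, minutes = 47.932; 53 + 47.932/60 = 53.7988667
  E ⇒ keep positive
Point 4:
  Lat: split at 2 digits → 06° and 43.8681′; 6 + 43.8681/60 = 6.7311350
  S ⇒ negate
  Longitude: degrees = first 3 digits = 178, minutes = 58.3853; 178 + 58.3853/60 = 178.9730883
  W ⇒ negate

1. -68.547825, -135.939632
2. 69.165933, -9.581333
3. 0.802567, 53.798867
4. -6.731135, -178.973088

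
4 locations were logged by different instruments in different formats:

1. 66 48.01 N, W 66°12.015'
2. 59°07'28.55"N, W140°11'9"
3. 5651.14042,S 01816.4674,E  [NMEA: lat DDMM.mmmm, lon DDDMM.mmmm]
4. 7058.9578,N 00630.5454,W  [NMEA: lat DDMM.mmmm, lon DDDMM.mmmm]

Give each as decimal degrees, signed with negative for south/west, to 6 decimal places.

1. 66.800167, -66.200250
2. 59.124597, -140.185833
3. -56.852340, 18.274457
4. 70.982630, -6.509090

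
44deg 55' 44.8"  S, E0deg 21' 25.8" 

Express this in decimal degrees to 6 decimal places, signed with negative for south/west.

Lat: 55′ + 44.8″ = 55.74667′; 44 + 55.74667/60 = 44.9291111
S → negative
λ: 0° + 21/60 + 25.8/3600 = 0 + 0.350000 + 0.007167 = 0.3571667
E → positive

-44.929111, 0.357167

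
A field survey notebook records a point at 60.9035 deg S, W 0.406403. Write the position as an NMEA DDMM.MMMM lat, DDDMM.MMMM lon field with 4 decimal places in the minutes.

Lat: fractional part 0.903500 → 54.210000 minutes
λ: 0° + 0.406403 × 60 = 0° 24.384180′

6054.2100,S / 00024.3842,W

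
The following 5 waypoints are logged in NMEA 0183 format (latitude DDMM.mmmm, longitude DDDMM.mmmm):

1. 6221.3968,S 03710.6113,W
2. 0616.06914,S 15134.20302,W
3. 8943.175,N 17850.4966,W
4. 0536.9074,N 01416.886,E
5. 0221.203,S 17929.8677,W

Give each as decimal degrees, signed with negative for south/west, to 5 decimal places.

Point 1:
  φ: degrees = first 2 digits = 62, minutes = 21.3968; 62 + 21.3968/60 = 62.356613
  S → negative
  Longitude: degrees = first 3 digits = 37, minutes = 10.6113; 37 + 10.6113/60 = 37.176855
  W ⇒ negate
Point 2:
  Latitude: degrees = first 2 digits = 6, minutes = 16.06914; 6 + 16.06914/60 = 6.267819
  hemisphere S, so the sign is −
  Lon: degrees = first 3 digits = 151, minutes = 34.20302; 151 + 34.20302/60 = 151.570050
  hemisphere W, so the sign is −
Point 3:
  φ: degrees = first 2 digits = 89, minutes = 43.175; 89 + 43.175/60 = 89.719583
  N → positive
  Lon: split at 3 digits → 178° and 50.4966′; 178 + 50.4966/60 = 178.841610
  W ⇒ negate
Point 4:
  Lat: degrees = first 2 digits = 5, minutes = 36.9074; 5 + 36.9074/60 = 5.615123
  N ⇒ keep positive
  Lon: degrees = first 3 digits = 14, minutes = 16.886; 14 + 16.886/60 = 14.281433
  E → positive
Point 5:
  Latitude: split at 2 digits → 02° and 21.203′; 2 + 21.203/60 = 2.353383
  hemisphere S, so the sign is −
  λ: split at 3 digits → 179° and 29.8677′; 179 + 29.8677/60 = 179.497795
  W ⇒ negate

1. -62.35661, -37.17686
2. -6.26782, -151.57005
3. 89.71958, -178.84161
4. 5.61512, 14.28143
5. -2.35338, -179.49780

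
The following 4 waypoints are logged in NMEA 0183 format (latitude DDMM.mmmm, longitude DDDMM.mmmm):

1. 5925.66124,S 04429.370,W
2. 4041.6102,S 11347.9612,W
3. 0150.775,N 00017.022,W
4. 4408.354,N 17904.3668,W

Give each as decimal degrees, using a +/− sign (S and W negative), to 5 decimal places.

Point 1:
  φ: degrees = first 2 digits = 59, minutes = 25.66124; 59 + 25.66124/60 = 59.427687
  hemisphere S, so the sign is −
  Longitude: split at 3 digits → 044° and 29.37′; 44 + 29.37/60 = 44.489500
  hemisphere W, so the sign is −
Point 2:
  Lat: degrees = first 2 digits = 40, minutes = 41.6102; 40 + 41.6102/60 = 40.693503
  hemisphere S, so the sign is −
  λ: degrees = first 3 digits = 113, minutes = 47.9612; 113 + 47.9612/60 = 113.799353
  W ⇒ negate
Point 3:
  Latitude: degrees = first 2 digits = 1, minutes = 50.775; 1 + 50.775/60 = 1.846250
  N → positive
  Longitude: degrees = first 3 digits = 0, minutes = 17.022; 0 + 17.022/60 = 0.283700
  W ⇒ negate
Point 4:
  Lat: split at 2 digits → 44° and 8.354′; 44 + 8.354/60 = 44.139233
  N ⇒ keep positive
  Lon: degrees = first 3 digits = 179, minutes = 4.3668; 179 + 4.3668/60 = 179.072780
  hemisphere W, so the sign is −

1. -59.42769, -44.48950
2. -40.69350, -113.79935
3. 1.84625, -0.28370
4. 44.13923, -179.07278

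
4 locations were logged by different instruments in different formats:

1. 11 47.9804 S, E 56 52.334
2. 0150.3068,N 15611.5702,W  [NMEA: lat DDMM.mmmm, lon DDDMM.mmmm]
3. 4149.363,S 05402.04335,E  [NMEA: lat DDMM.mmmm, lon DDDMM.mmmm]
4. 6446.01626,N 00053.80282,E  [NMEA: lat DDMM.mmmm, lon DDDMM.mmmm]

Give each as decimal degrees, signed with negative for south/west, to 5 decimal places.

Point 1:
  Lat: 47.9804′ = 0.799673°; total 11.799673
  hemisphere S, so the sign is −
  λ: 56 + 52.334/60 = 56.872233
  E ⇒ keep positive
Point 2:
  Latitude: split at 2 digits → 01° and 50.3068′; 1 + 50.3068/60 = 1.838447
  N ⇒ keep positive
  Lon: degrees = first 3 digits = 156, minutes = 11.5702; 156 + 11.5702/60 = 156.192837
  W ⇒ negate
Point 3:
  Latitude: degrees = first 2 digits = 41, minutes = 49.363; 41 + 49.363/60 = 41.822717
  S → negative
  λ: degrees = first 3 digits = 54, minutes = 2.04335; 54 + 2.04335/60 = 54.034056
  E ⇒ keep positive
Point 4:
  Lat: split at 2 digits → 64° and 46.01626′; 64 + 46.01626/60 = 64.766938
  N → positive
  λ: degrees = first 3 digits = 0, minutes = 53.80282; 0 + 53.80282/60 = 0.896714
  E → positive

1. -11.79967, 56.87223
2. 1.83845, -156.19284
3. -41.82272, 54.03406
4. 64.76694, 0.89671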